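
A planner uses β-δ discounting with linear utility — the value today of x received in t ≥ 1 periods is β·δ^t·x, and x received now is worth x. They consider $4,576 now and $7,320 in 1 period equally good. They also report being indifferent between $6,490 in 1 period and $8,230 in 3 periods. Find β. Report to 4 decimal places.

β ≈ 0.7040

Both payoffs in the second observation are in the future, so β drops out: δ^1·6490 = δ^3·8230 ⇒ δ^2 = 6490/8230 = 0.78858, so δ = 0.88802.
Now use the now-vs-future pair: 4576 = β·δ·7320 gives β = 4576/(0.88802·7320) ≈ 0.7040.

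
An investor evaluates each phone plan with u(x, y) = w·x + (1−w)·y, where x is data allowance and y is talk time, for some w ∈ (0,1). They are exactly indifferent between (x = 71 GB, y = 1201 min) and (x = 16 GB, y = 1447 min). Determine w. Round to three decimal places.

Indifference: w·71 + (1−w)·1201 = w·16 + (1−w)·1447.
Collecting terms: w·55 = (1−w)·246.
Hence w = 246/(55+246) = 246/301 = 0.817.

w = 0.817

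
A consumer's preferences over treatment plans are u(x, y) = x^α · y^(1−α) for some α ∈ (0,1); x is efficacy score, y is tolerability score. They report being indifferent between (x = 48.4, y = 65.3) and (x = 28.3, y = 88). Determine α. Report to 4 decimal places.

α ≈ 0.3573

The Cobb–Douglas utilities coincide, so 48.4^α·65.3^(1−α) = 28.3^α·88^(1−α).
Rearrange to (48.4/28.3)^α = (88/65.3)^(1−α) and take logs: α·0.5366380 = (1−α)·0.2983448.
So α/(1−α) = (0.2983448)/(0.5366380) = 0.5559517, and α = 0.5559517/1.5559517 ≈ 0.3573.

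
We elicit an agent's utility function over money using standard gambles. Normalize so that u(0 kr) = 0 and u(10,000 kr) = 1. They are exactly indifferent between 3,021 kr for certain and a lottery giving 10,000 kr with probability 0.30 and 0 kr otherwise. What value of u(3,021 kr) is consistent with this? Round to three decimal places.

By the standard-gamble method, u(3,021 kr) is just the indifference probability on the best outcome: 0.30.

0.300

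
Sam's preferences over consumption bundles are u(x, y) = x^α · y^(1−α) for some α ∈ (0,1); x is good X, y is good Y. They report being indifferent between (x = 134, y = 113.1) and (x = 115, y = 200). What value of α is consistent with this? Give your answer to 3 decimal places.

α ≈ 0.788

Indifference: 134^α · 113.1^(1−α) = 115^α · 200^(1−α).
(134/115)^α = (200/113.1)^(1−α); take logs: α·ln(134/115) = (1−α)·ln(200/113.1), i.e. α·0.152908 = (1−α)·0.570045.
So α/(1−α) = (0.570045)/(0.152908) = 3.728026, and α = 3.728026/4.728026 ≈ 0.788.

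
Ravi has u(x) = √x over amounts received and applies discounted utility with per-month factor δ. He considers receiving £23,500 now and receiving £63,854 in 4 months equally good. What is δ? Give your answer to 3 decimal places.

δ ≈ 0.883

Indifference means u(23500) = δ^4 · u(63854), so δ^4 = u(23500)/u(63854).
Since u(x) = √x, δ^4 = √(23500/63854) = 0.60665.
Hence δ = (0.60665)^(1/4) = 0.88254.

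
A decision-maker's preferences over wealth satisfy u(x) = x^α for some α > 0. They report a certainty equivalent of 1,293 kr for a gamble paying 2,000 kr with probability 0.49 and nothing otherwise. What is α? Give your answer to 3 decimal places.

The lottery's expected utility is 0.49·u(2000) + 0.51·u(0) = 0.49·2000^α (since u(0) = 0 for α > 0).
Indifference: 1293^α = 0.49·2000^α, so (1293/2000)^α = 0.49.
Taking logs: α·ln(1293/2000) = ln(0.49), so α = -0.713350 / -0.436182 ≈ 1.635.

α ≈ 1.635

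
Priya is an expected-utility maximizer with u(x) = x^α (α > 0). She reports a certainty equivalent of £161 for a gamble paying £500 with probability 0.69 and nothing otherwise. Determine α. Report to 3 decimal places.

The lottery's expected utility is 0.69·u(500) + 0.31·u(0) = 0.69·500^α (since u(0) = 0 for α > 0).
Indifference: 161^α = 0.69·500^α, so (161/500)^α = 0.69.
α = ln(0.69) / ln(161/500) = -0.371064/-1.133204 ≈ 0.327.

α ≈ 0.327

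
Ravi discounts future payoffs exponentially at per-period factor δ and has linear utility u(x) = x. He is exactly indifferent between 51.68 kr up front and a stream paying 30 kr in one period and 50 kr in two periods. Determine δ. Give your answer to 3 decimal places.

δ ≈ 0.760

Present value of the stream is 30·δ + 50·δ². Indifference gives 30δ + 50δ² = 51.68.
Rearranged: 50δ² + 30δ − 51.68 = 0.
By the quadratic formula (taking the positive root), δ = (−30 + √11236.00) / 100 ≈ 0.760.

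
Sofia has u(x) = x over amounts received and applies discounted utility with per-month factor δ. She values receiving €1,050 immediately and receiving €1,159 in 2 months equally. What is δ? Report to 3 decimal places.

δ ≈ 0.952

Equating discounted utilities: u(1050) = δ^2·u(1159) ⇒ δ^2 = u(1050)/u(1159).
With u(x) = x: δ^2 = 1050/1159 = 0.90595.
Taking the square root: δ = 0.90595^(1/2) ≈ 0.952.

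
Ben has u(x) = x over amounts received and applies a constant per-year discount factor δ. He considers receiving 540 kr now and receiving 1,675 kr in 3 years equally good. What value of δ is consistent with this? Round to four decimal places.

The payoff in 3 years is discounted by δ^3, so u(540) = δ^3·u(1675) and δ^3 = u(540)/u(1675).
With u(x) = x: δ^3 = 540/1675 = 0.32239.
Hence δ = (0.32239)^(1/3) = 0.685688.

δ ≈ 0.6857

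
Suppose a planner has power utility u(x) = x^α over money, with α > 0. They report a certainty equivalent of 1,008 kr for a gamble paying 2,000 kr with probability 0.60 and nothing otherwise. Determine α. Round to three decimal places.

EU(lottery) = 0.60·2000^α + 0.40·0 = 0.60·2000^α.
Equating: 1008^α = 0.60·2000^α, i.e. 0.5040^α = 0.60.
α = ln(0.60) / ln(1008/2000) = -0.510826/-0.685179 ≈ 0.746.

α ≈ 0.746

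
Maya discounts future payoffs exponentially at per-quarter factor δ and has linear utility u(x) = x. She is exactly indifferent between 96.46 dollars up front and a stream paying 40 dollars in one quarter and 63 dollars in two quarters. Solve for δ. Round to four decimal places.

The stream is worth 40δ + 63δ² today, so 40δ + 63δ² = 96.46.
So 63δ² + 40δ − 96.46 = 0.
δ = (−40 + √(40² + 4·63·96.46)) / (2·63) = (−40 + √25907.92) / 126 ≈ 0.9600.

δ ≈ 0.9600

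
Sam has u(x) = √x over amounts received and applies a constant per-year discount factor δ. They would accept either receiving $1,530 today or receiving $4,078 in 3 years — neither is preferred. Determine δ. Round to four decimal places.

δ ≈ 0.8493

Indifference means u(1530) = δ^3 · u(4078), so δ^3 = u(1530)/u(4078).
Since u(x) = √x, δ^3 = √(1530/4078) = 0.61252.
Taking the cube root: δ = 0.61252^(1/3) ≈ 0.8493.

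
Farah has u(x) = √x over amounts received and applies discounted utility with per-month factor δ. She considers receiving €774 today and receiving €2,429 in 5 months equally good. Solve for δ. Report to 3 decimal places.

δ ≈ 0.892

Indifference means u(774) = δ^5 · u(2429), so δ^5 = u(774)/u(2429).
Since u(x) = √x, δ^5 = √(774/2429) = 0.56449.
So δ = 0.56449^(1/5) ≈ 0.892.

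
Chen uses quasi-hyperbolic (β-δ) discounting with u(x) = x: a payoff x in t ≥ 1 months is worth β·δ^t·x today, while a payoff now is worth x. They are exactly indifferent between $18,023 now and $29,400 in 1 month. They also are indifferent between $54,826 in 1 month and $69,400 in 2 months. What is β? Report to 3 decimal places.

β ≈ 0.776

The second indifference involves only future payoffs, so β cancels: β·δ^1·54826 = β·δ^2·69400, giving δ = 54826/69400 = 0.79000.
Now use the now-vs-future pair: 18023 = β·δ·29400 gives β = 18023/(0.79000·29400) ≈ 0.776.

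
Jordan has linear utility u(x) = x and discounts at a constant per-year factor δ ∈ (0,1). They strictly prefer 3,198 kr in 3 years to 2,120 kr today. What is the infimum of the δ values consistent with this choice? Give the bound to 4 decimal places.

Under u(x) = x this choice says 2120 < δ^3·3198.
So δ^3 > 2120/3198 = 0.66291; taking the cube root of both positive sides preserves the inequality.
δ > (2120/3198)^(1/3) ≈ 0.8719.

δ > 0.8719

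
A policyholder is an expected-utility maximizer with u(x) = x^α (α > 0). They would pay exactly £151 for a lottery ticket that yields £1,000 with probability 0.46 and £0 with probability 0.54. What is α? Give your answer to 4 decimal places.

The lottery's expected utility is 0.46·u(1000) + 0.54·u(0) = 0.46·1000^α (since u(0) = 0 for α > 0).
Equating: 151^α = 0.46·1000^α, i.e. 0.1510^α = 0.46.
Take logs: α = ln 0.46 / ln(151/1000) ≈ 0.410758.

α ≈ 0.4108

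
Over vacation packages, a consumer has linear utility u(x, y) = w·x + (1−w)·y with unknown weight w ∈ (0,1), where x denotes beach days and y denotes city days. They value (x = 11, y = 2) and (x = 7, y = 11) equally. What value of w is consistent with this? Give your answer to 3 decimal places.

w = 0.692

u(11,2) = u(7,11) means w·11 + (1−w)·2 = w·7 + (1−w)·11.
Rearranging, 4·w − 9·(1−w) = 0.
So w/(1−w) = 9/4 = 2.2500, giving w = 9/(4+9) = 0.692.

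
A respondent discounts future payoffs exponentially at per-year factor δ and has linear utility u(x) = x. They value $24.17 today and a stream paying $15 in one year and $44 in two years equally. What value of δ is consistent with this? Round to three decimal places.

δ ≈ 0.590

The stream is worth 15δ + 44δ² today, so 15δ + 44δ² = 24.17.
That is, 44δ² + 15δ − 24.17 = 0, a quadratic in δ.
δ = (−15 + √(15² + 4·44·24.17)) / (2·44) = (−15 + √4478.92) / 88 ≈ 0.590.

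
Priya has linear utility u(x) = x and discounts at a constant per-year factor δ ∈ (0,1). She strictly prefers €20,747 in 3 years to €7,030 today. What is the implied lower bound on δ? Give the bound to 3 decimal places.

δ > 0.697

The preference means 7030 < δ^3·20747.
Hence δ^3 > 7030/20747 = 0.33884, and x ↦ x^(1/3) is increasing on (0,∞).
δ > 0.33884^(1/3) = 0.697.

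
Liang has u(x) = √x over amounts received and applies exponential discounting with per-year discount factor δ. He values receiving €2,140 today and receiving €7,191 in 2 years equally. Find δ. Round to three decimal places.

δ ≈ 0.739

The payoff in 2 years is discounted by δ^2, so u(2140) = δ^2·u(7191) and δ^2 = u(2140)/u(7191).
With u(x) = √x: δ^2 = √2140/√7191 = √(2140/7191) = 0.54552.
Hence δ = (0.54552)^(1/2) = 0.73859.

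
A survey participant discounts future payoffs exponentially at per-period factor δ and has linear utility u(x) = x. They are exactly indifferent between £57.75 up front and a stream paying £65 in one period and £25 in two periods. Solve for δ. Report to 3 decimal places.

Equating present values: 57.75 = 65δ + 25δ².
That is, 25δ² + 65δ − 57.75 = 0, a quadratic in δ.
By the quadratic formula (taking the positive root), δ = (−65 + √10000.00) / 50 ≈ 0.700.

δ ≈ 0.700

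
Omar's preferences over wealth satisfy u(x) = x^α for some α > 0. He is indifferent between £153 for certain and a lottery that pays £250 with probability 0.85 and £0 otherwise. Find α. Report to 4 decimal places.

α ≈ 0.3310

EU(lottery) = 0.85·250^α + 0.15·0 = 0.85·250^α.
Equating: 153^α = 0.85·250^α, i.e. 0.6120^α = 0.85.
α = ln(0.85) / ln(153/250) = -0.1625189/-0.4910230 ≈ 0.3310.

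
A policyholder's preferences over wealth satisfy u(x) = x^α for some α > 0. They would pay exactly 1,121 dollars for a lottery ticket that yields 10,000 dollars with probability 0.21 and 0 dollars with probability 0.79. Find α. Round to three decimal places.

α ≈ 0.713

The lottery's expected utility is 0.21·u(10000) + 0.79·u(0) = 0.21·10000^α (since u(0) = 0 for α > 0).
Setting u(1121) equal to that: 1121^α = 0.21·10000^α ⇒ (1121/10000)^α = 0.21.
α = ln(0.21) / ln(1121/10000) = -1.560648/-2.188364 ≈ 0.713.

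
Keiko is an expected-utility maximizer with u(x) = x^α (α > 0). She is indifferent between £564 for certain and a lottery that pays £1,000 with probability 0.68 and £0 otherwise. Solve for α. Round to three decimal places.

Since u(0) = 0, the lottery's EU is 0.68·1000^α.
Setting u(564) equal to that: 564^α = 0.68·1000^α ⇒ (564/1000)^α = 0.68.
Taking logs: α·ln(564/1000) = ln(0.68), so α = -0.385662 / -0.572701 ≈ 0.673.

α ≈ 0.673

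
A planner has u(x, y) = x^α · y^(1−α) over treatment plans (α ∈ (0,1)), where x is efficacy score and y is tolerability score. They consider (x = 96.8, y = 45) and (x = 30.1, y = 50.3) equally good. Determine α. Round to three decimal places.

α ≈ 0.087

Indifference: 96.8^α · 45^(1−α) = 30.1^α · 50.3^(1−α).
Rearrange to (96.8/30.1)^α = (50.3/45)^(1−α) and take logs: α·1.168122 = (1−α)·0.111343.
With A = 1.168122 and B = 0.111343: α·A = (1−α)·B, so α = B/(A+B) = 0.111343/1.279465 ≈ 0.087.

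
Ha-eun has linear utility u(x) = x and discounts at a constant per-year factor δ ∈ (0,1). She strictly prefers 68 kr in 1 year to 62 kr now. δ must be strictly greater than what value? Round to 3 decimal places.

δ > 0.912

The preference means 62 < δ·68.
Dividing through by 68 gives δ > 0.91176.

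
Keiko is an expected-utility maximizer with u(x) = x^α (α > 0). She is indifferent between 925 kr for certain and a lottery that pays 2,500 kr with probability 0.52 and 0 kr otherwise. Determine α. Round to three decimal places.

α ≈ 0.658

The lottery's expected utility is 0.52·u(2500) + 0.48·u(0) = 0.52·2500^α (since u(0) = 0 for α > 0).
Indifference: 925^α = 0.52·2500^α, so (925/2500)^α = 0.52.
Taking logs: α·ln(925/2500) = ln(0.52), so α = -0.653926 / -0.994252 ≈ 0.658.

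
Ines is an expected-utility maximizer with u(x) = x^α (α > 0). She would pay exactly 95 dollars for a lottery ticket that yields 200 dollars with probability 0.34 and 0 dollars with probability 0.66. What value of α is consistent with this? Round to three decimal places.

α ≈ 1.449

EU(lottery) = 0.34·200^α + 0.66·0 = 0.34·200^α.
Indifference: 95^α = 0.34·200^α, so (95/200)^α = 0.34.
Take logs: α = ln 0.34 / ln(95/200) ≈ 1.44916.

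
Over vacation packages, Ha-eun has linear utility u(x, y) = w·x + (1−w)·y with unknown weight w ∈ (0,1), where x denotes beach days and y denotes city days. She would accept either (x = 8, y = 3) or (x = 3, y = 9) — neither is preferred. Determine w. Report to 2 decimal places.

w = 0.55

u(8,3) = u(3,9) means w·8 + (1−w)·3 = w·3 + (1−w)·9.
Rearranging, 5·w − 6·(1−w) = 0.
The marginal rate of substitution is 6/5, so w = 6/(5+6) = 0.55.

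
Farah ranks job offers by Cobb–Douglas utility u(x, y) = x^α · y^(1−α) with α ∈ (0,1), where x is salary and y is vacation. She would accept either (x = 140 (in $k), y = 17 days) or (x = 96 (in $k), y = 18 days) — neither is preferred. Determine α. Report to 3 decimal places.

α ≈ 0.132

Set the two utilities equal: 140^α·17^(1−α) = 96^α·18^(1−α).
Rearrange to (140/96)^α = (18/17)^(1−α) and take logs: α·0.377294 = (1−α)·0.057158.
Thus α·(0.434452) = 0.057158, so α = 0.057158/0.434452 ≈ 0.132.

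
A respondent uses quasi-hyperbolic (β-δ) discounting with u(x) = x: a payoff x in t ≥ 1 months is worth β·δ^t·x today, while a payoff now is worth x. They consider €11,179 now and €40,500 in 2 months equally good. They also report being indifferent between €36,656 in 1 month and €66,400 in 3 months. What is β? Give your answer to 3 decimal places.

β ≈ 0.500

From the later pair, β·δ^1·36656 = β·δ^3·66400; dividing through, δ^2 = 36656/66400 = 0.55205, so δ = 0.74300.
Substituting δ into 11179 = β·δ^2·40500: β = 11179/(22357.952) ≈ 0.500.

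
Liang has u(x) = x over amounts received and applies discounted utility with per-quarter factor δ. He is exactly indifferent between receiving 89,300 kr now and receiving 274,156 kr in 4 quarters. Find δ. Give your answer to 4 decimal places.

δ ≈ 0.7555

Equating discounted utilities: u(89300) = δ^4·u(274156) ⇒ δ^4 = u(89300)/u(274156).
With u(x) = x: δ^4 = 89300/274156 = 0.32573.
Hence δ = (0.32573)^(1/4) = 0.755463.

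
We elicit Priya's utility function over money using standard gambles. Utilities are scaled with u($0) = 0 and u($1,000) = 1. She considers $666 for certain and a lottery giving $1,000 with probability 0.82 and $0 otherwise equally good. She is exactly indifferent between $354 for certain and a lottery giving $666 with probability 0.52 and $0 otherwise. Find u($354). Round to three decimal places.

0.426

From the first indifference, u($666) = 0.82·u($1,000) + 0.18·u($0) = 0.82·1 + 0.18·0 = 0.82.
Then u($354) = 0.52·u($666) + 0.48·u($0) = 0.52·0.82 + 0.48·0.00 = 0.4264.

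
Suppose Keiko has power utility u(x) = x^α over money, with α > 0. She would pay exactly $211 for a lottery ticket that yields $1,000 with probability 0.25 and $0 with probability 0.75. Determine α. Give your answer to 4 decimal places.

α ≈ 0.8910

EU(lottery) = 0.25·1000^α + 0.75·0 = 0.25·1000^α.
Indifference: 211^α = 0.25·1000^α, so (211/1000)^α = 0.25.
Take logs: α = ln 0.25 / ln(211/1000) ≈ 0.890994.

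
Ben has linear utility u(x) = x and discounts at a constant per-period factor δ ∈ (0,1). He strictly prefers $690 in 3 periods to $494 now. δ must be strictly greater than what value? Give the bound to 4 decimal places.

The preference means 494 < δ^3·690.
Dividing by 690: δ^3 > 0.71594. Both sides are positive, so the cube root keeps the direction.
δ > (494/690)^(1/3) ≈ 0.8946.

δ > 0.8946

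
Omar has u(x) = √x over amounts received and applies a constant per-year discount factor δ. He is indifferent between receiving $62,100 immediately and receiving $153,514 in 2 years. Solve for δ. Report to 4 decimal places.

δ ≈ 0.7975

The payoff in 2 years is discounted by δ^2, so u(62100) = δ^2·u(153514) and δ^2 = u(62100)/u(153514).
With u(x) = √x: δ^2 = √62100/√153514 = √(62100/153514) = 0.63602.
So δ = 0.63602^(1/2) ≈ 0.7975.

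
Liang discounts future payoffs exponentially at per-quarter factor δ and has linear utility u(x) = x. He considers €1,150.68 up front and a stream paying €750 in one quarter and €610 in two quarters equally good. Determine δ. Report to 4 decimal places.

Present value of the stream is 750·δ + 610·δ². Indifference gives 750δ + 610δ² = 1150.68.
So 610δ² + 750δ − 1150.68 = 0.
The positive root is δ = [−750 + √(750² + 4·610·1150.68)] / (2·610) = (−750 + 1835.799)/1220 ≈ 0.8900.

δ ≈ 0.8900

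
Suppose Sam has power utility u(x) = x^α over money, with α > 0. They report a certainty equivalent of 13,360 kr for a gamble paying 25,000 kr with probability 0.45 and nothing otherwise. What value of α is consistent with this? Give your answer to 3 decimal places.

α ≈ 1.274

Since u(0) = 0, the lottery's EU is 0.45·25000^α.
Indifference: 13360^α = 0.45·25000^α, so (13360/25000)^α = 0.45.
Take logs: α = ln 0.45 / ln(13360/25000) ≈ 1.27433.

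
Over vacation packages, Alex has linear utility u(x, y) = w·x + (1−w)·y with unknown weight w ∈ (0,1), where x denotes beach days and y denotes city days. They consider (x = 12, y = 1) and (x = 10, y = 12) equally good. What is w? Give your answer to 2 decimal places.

Equating utilities: w·12 + (1−w)·1 = w·10 + (1−w)·12.
Rearranging, 2·w − 11·(1−w) = 0.
The marginal rate of substitution is 11/2, so w = 11/(2+11) = 0.85.

w = 0.85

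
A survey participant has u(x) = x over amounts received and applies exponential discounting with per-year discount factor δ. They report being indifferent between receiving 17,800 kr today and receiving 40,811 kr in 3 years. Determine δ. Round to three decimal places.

The payoff in 3 years is discounted by δ^3, so u(17800) = δ^3·u(40811) and δ^3 = u(17800)/u(40811).
With u(x) = x: δ^3 = 17800/40811 = 0.43616.
So δ = 0.43616^(1/3) ≈ 0.758.

δ ≈ 0.758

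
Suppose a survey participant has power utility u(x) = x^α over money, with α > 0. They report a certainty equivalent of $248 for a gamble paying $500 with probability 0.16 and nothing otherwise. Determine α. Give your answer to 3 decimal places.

α ≈ 2.614

Since u(0) = 0, the lottery's EU is 0.16·500^α.
Indifference: 248^α = 0.16·500^α, so (248/500)^α = 0.16.
α = ln(0.16) / ln(248/500) = -1.832581/-0.701179 ≈ 2.614.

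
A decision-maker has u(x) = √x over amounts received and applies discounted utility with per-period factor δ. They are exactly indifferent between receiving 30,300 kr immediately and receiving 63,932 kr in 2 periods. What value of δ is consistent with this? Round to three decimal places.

δ ≈ 0.830

Indifference means u(30300) = δ^2 · u(63932), so δ^2 = u(30300)/u(63932).
With u(x) = √x: δ^2 = √30300/√63932 = √(30300/63932) = 0.68843.
Taking the square root: δ = 0.68843^(1/2) ≈ 0.830.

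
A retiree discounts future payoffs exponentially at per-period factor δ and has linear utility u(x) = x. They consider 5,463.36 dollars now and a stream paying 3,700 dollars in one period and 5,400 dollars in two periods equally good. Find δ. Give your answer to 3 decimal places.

The stream is worth 3700δ + 5400δ² today, so 3700δ + 5400δ² = 5463.36.
That is, 5400δ² + 3700δ − 5463.36 = 0, a quadratic in δ.
δ = (−3700 + √(3700² + 4·5400·5463.36)) / (2·5400) = (−3700 + √131698576.00) / 10800 ≈ 0.720.

δ ≈ 0.720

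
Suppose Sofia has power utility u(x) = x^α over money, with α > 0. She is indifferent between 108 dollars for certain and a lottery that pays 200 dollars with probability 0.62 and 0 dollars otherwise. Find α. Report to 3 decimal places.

α ≈ 0.776

EU(lottery) = 0.62·200^α + 0.38·0 = 0.62·200^α.
Setting u(108) equal to that: 108^α = 0.62·200^α ⇒ (108/200)^α = 0.62.
Take logs: α = ln 0.62 / ln(108/200) ≈ 0.77580.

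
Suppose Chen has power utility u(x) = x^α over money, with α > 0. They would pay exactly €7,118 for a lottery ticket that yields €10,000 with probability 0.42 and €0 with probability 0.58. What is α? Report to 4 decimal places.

α ≈ 2.5518

EU(lottery) = 0.42·10000^α + 0.58·0 = 0.42·10000^α.
Equating: 7118^α = 0.42·10000^α, i.e. 0.7118^α = 0.42.
Take logs: α = ln 0.42 / ln(7118/10000) ≈ 2.551785.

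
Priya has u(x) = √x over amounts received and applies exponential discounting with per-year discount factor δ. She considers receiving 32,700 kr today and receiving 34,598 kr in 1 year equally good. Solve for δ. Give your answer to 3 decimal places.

The payoff in 1 year is discounted by δ, so u(32700) = δ·u(34598) and δ = u(32700)/u(34598).
With u(x) = √x: δ = √32700/√34598 = √(32700/34598) = 0.97218.

δ ≈ 0.972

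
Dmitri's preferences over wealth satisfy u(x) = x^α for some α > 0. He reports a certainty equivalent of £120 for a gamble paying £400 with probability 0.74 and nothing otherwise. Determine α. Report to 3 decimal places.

α ≈ 0.250

Since u(0) = 0, the lottery's EU is 0.74·400^α.
Setting u(120) equal to that: 120^α = 0.74·400^α ⇒ (120/400)^α = 0.74.
Take logs: α = ln 0.74 / ln(120/400) ≈ 0.25009.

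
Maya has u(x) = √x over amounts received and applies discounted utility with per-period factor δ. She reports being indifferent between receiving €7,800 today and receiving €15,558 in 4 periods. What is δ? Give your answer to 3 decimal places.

Equating discounted utilities: u(7800) = δ^4·u(15558) ⇒ δ^4 = u(7800)/u(15558).
Since u(x) = √x, δ^4 = √(7800/15558) = 0.70806.
Taking the 4th root: δ = 0.70806^(1/4) ≈ 0.917.

δ ≈ 0.917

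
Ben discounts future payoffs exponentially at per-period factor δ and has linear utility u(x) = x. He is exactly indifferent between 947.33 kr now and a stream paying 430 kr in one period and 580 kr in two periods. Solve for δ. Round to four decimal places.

δ ≈ 0.9600

Present value of the stream is 430·δ + 580·δ². Indifference gives 430δ + 580δ² = 947.33.
So 580δ² + 430δ − 947.33 = 0.
By the quadratic formula (taking the positive root), δ = (−430 + √2382705.60) / 1160 ≈ 0.9600.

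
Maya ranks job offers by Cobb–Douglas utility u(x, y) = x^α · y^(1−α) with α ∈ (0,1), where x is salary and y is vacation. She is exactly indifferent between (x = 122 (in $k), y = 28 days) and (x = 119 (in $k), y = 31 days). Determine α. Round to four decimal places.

α ≈ 0.8035

Set the two utilities equal: 122^α·28^(1−α) = 119^α·31^(1−α).
Taking logs: α·ln 122 + (1−α)·ln 28 = α·ln 119 + (1−α)·ln 31, i.e. α·0.0248976 = (1−α)·0.1017827.
So α/(1−α) = (0.1017827)/(0.0248976) = 4.0880527, and α = 4.0880527/5.0880527 ≈ 0.8035.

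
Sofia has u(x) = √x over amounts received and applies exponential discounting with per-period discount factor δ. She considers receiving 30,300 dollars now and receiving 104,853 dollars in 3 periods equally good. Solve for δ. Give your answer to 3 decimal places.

The payoff in 3 periods is discounted by δ^3, so u(30300) = δ^3·u(104853) and δ^3 = u(30300)/u(104853).
Since u(x) = √x, δ^3 = √(30300/104853) = 0.53756.
Hence δ = (0.53756)^(1/3) = 0.81310.

δ ≈ 0.813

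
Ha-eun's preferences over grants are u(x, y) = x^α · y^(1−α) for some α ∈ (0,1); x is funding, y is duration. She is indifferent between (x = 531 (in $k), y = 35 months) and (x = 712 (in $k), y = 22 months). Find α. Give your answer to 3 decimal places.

The Cobb–Douglas utilities coincide, so 531^α·35^(1−α) = 712^α·22^(1−α).
(531/712)^α = (22/35)^(1−α); take logs: α·ln(531/712) = (1−α)·ln(22/35), i.e. α·-0.293316 = (1−α)·-0.464306.
Thus α·(-0.757622) = -0.464306, so α = -0.464306/-0.757622 ≈ 0.613.

α ≈ 0.613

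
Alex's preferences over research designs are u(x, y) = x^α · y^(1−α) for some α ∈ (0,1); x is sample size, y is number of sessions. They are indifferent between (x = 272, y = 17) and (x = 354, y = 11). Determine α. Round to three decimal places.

α ≈ 0.623

The Cobb–Douglas utilities coincide, so 272^α·17^(1−α) = 354^α·11^(1−α).
Rearrange to (272/354)^α = (11/17)^(1−α) and take logs: α·-0.263495 = (1−α)·-0.435318.
So α/(1−α) = (-0.435318)/(-0.263495) = 1.652092, and α = 1.652092/2.652092 ≈ 0.623.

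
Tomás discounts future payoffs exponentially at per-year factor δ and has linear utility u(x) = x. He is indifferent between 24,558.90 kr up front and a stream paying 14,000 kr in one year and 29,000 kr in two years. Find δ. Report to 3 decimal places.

δ ≈ 0.710

Present value of the stream is 14000·δ + 29000·δ². Indifference gives 14000δ + 29000δ² = 24558.90.
That is, 29000δ² + 14000δ − 24558.90 = 0, a quadratic in δ.
The positive root is δ = [−14000 + √(14000² + 4·29000·24558.90)] / (2·29000) = (−14000 + 55180.000)/58000 ≈ 0.710.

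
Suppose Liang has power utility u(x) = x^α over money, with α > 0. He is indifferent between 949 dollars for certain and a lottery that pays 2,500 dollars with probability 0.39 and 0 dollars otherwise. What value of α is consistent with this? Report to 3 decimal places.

α ≈ 0.972

The lottery's expected utility is 0.39·u(2500) + 0.61·u(0) = 0.39·2500^α (since u(0) = 0 for α > 0).
Indifference: 949^α = 0.39·2500^α, so (949/2500)^α = 0.39.
Taking logs: α·ln(949/2500) = ln(0.39), so α = -0.941609 / -0.968637 ≈ 0.972.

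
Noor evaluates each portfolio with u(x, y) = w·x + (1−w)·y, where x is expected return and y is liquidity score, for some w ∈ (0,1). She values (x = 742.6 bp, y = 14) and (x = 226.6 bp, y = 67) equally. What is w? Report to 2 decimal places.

w = 0.09

u(742.6,14) = u(226.6,67) means w·742.6 + (1−w)·14 = w·226.6 + (1−w)·67.
Collecting terms: w·516 = (1−w)·53.
The marginal rate of substitution is 53/516, so w = 53/(516+53) = 0.09.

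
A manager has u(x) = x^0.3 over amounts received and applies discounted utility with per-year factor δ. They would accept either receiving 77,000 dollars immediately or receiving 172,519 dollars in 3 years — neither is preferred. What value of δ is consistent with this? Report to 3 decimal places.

Indifference means u(77000) = δ^3 · u(172519), so δ^3 = u(77000)/u(172519).
Since u(x) = x^0.3, δ^3 = (77000/172519)^0.3 = 0.44633^0.3 = 0.78505.
Hence δ = (0.78505)^(1/3) = 0.92250.

δ ≈ 0.922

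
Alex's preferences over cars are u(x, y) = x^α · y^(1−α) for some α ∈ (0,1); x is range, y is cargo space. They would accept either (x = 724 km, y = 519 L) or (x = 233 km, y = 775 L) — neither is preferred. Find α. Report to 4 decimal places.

Set the two utilities equal: 724^α·519^(1−α) = 233^α·775^(1−α).
Rearrange to (724/233)^α = (775/519)^(1−α) and take logs: α·1.1337529 = (1−α)·0.4009591.
So α/(1−α) = (0.4009591)/(1.1337529) = 0.3536565, and α = 0.3536565/1.3536565 ≈ 0.2613.

α ≈ 0.2613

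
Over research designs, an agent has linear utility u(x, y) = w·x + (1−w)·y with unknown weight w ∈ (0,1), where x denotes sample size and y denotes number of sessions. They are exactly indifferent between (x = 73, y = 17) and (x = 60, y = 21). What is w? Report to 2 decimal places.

w = 0.24

Indifference: w·73 + (1−w)·17 = w·60 + (1−w)·21.
Collecting terms: w·13 = (1−w)·4.
The marginal rate of substitution is 4/13, so w = 4/(13+4) = 0.24.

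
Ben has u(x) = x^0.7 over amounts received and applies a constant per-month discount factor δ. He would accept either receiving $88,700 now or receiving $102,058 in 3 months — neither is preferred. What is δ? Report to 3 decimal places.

The payoff in 3 months is discounted by δ^3, so u(88700) = δ^3·u(102058) and δ^3 = u(88700)/u(102058).
With u(x) = x^0.7: δ^3 = 88700^0.7/102058^0.7 = (88700/102058)^0.7 = 0.90647.
So δ = 0.90647^(1/3) ≈ 0.968.

δ ≈ 0.968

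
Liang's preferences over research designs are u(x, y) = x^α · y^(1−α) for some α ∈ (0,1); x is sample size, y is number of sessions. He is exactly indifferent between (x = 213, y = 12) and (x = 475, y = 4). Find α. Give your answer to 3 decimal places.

Indifference: 213^α · 12^(1−α) = 475^α · 4^(1−α).
Rearrange to (213/475)^α = (4/12)^(1−α) and take logs: α·-0.802023 = (1−α)·-1.098612.
With A = -0.802023 and B = -1.098612: α·A = (1−α)·B, so α = B/(A+B) = -1.098612/-1.900635 ≈ 0.578.

α ≈ 0.578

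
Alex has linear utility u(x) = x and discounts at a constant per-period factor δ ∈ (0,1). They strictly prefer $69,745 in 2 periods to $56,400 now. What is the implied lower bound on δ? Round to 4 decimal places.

Under u(x) = x this choice says 56400 < δ^2·69745.
Dividing by 69745: δ^2 > 0.80866. Both sides are positive, so the square root keeps the direction.
δ > (56400/69745)^(1/2) ≈ 0.8993.

δ > 0.8993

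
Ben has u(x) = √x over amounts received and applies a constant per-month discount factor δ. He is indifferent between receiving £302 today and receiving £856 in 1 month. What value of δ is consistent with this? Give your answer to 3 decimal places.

Indifference means u(302) = δ · u(856), so δ = u(302)/u(856).
With u(x) = √x: δ = √302/√856 = √(302/856) = 0.59397.

δ ≈ 0.594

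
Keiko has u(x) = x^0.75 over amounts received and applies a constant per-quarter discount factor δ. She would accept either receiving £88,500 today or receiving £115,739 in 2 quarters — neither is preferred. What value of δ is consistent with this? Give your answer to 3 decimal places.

The payoff in 2 quarters is discounted by δ^2, so u(88500) = δ^2·u(115739) and δ^2 = u(88500)/u(115739).
Since u(x) = x^0.75, δ^2 = (88500/115739)^0.75 = 0.76465^0.75 = 0.81771.
Taking the square root: δ = 0.81771^(1/2) ≈ 0.904.

δ ≈ 0.904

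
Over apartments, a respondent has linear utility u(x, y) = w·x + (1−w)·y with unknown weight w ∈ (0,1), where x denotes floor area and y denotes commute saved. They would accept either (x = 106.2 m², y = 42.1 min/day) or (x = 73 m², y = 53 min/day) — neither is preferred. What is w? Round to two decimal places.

w = 0.25

Equating utilities: w·106.2 + (1−w)·42.1 = w·73 + (1−w)·53.
Rearranging, 33.2·w − 10.9·(1−w) = 0.
The marginal rate of substitution is 10.9/33.2, so w = 10.9/(33.2+10.9) = 0.25.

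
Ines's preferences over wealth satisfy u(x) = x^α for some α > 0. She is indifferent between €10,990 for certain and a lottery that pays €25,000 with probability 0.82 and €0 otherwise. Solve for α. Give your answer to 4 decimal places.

The lottery's expected utility is 0.82·u(25000) + 0.18·u(0) = 0.82·25000^α (since u(0) = 0 for α > 0).
Setting u(10990) equal to that: 10990^α = 0.82·25000^α ⇒ (10990/25000)^α = 0.82.
Take logs: α = ln 0.82 / ln(10990/25000) ≈ 0.241457.

α ≈ 0.2415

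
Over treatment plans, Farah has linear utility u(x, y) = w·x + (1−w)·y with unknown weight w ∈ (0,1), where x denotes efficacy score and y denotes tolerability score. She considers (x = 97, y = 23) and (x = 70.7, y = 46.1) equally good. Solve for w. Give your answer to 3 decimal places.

Indifference: w·97 + (1−w)·23 = w·70.7 + (1−w)·46.1.
Collecting terms: w·26.3 = (1−w)·23.1.
So w/(1−w) = 23.1/26.3 = 0.8783, giving w = 23.1/(26.3+23.1) = 0.468.

w = 0.468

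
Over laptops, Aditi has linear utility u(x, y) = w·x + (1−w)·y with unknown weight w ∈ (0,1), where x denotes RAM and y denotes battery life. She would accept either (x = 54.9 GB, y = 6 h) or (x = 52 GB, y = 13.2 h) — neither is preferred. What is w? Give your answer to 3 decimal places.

Indifference: w·54.9 + (1−w)·6 = w·52 + (1−w)·13.2.
Rearranging, 2.9·w − 7.2·(1−w) = 0.
The marginal rate of substitution is 7.2/2.9, so w = 7.2/(2.9+7.2) = 0.713.

w = 0.713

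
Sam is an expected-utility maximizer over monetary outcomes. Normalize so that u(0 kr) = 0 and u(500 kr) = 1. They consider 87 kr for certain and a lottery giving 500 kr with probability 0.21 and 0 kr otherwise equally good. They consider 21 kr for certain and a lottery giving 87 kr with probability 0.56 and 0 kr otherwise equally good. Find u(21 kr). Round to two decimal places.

0.12

From the first indifference, u(87 kr) = 0.21·u(500 kr) + 0.79·u(0 kr) = 0.21·1 + 0.79·0 = 0.21.
Then u(21 kr) = 0.56·u(87 kr) + 0.44·u(0 kr) = 0.56·0.21 + 0.44·0.00 = 0.1176.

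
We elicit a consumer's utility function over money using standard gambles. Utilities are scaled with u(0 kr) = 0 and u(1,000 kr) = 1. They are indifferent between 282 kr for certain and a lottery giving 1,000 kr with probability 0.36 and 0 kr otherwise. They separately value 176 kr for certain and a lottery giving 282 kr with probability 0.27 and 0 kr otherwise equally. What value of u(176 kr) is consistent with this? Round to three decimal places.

From the first indifference, u(282 kr) = 0.36·u(1,000 kr) + 0.64·u(0 kr) = 0.36·1 + 0.64·0 = 0.36.
The second indifference gives u(176 kr) = 0.27·u(282 kr) + 0.73·u(0 kr) = 0.27·0.36 + 0.73·0.00 = 0.0972.

0.097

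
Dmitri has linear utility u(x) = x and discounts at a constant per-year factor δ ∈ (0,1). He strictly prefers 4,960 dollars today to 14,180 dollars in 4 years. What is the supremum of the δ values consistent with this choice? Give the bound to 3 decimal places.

δ < 0.769

Under u(x) = x this choice says 4960 > δ^4·14180.
So δ^4 < 4960/14180 = 0.34979; taking the 4th root of both positive sides preserves the inequality.
δ < (4960/14180)^(1/4) ≈ 0.769.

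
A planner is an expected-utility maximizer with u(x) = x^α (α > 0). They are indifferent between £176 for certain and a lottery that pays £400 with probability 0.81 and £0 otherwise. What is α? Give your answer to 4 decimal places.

Since u(0) = 0, the lottery's EU is 0.81·400^α.
Equating: 176^α = 0.81·400^α, i.e. 0.4400^α = 0.81.
Taking logs: α·ln(176/400) = ln(0.81), so α = -0.2107210 / -0.8209806 ≈ 0.2567.

α ≈ 0.2567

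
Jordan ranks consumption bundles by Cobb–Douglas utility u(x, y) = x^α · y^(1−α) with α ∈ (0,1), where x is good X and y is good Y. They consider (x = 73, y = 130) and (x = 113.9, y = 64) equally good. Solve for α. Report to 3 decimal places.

α ≈ 0.614

Set the two utilities equal: 73^α·130^(1−α) = 113.9^α·64^(1−α).
(73/113.9)^α = (64/130)^(1−α); take logs: α·ln(73/113.9) = (1−α)·ln(64/130), i.e. α·-0.444861 = (1−α)·-0.708651.
Thus α·(-1.153512) = -0.708651, so α = -0.708651/-1.153512 ≈ 0.614.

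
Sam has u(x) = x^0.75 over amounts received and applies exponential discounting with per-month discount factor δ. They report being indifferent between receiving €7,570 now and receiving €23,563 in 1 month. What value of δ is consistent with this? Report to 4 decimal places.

The payoff in 1 month is discounted by δ, so u(7570) = δ·u(23563) and δ = u(7570)/u(23563).
Since u(x) = x^0.75, δ = (7570/23563)^0.75 = 0.32127^0.75 = 0.42673.

δ ≈ 0.4267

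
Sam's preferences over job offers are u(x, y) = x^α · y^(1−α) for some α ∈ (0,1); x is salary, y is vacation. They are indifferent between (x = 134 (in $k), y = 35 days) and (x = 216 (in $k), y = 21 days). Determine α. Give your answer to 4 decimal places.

The Cobb–Douglas utilities coincide, so 134^α·35^(1−α) = 216^α·21^(1−α).
(134/216)^α = (21/35)^(1−α); take logs: α·ln(134/216) = (1−α)·ln(21/35), i.e. α·-0.4774386 = (1−α)·-0.5108256.
With A = -0.4774386 and B = -0.5108256: α·A = (1−α)·B, so α = B/(A+B) = -0.5108256/-0.9882642 ≈ 0.5169.

α ≈ 0.5169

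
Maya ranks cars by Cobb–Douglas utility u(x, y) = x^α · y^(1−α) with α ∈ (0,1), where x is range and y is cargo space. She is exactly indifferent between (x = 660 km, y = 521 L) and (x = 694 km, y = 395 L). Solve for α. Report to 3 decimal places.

α ≈ 0.846

The Cobb–Douglas utilities coincide, so 660^α·521^(1−α) = 694^α·395^(1−α).
Taking logs: α·ln 660 + (1−α)·ln 521 = α·ln 694 + (1−α)·ln 395, i.e. α·-0.050232 = (1−α)·-0.276864.
So α/(1−α) = (-0.276864)/(-0.050232) = 5.511706, and α = 5.511706/6.511706 ≈ 0.846.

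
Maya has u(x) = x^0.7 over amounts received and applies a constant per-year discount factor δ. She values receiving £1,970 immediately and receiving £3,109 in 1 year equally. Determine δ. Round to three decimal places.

δ ≈ 0.727

The payoff in 1 year is discounted by δ, so u(1970) = δ·u(3109) and δ = u(1970)/u(3109).
With u(x) = x^0.7: δ = 1970^0.7/3109^0.7 = (1970/3109)^0.7 = 0.72659.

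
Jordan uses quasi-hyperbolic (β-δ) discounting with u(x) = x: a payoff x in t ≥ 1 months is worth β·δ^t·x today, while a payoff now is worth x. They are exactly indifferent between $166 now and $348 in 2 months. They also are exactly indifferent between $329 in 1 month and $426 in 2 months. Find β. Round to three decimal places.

β ≈ 0.800

Both payoffs in the second observation are in the future, so β drops out: δ^1·329 = δ^2·426 ⇒ δ = 329/426 = 0.77230.
The first indifference: 166 = β·δ^2·348, so β = 166/(δ^2·348) = 166/(0.59645·348) ≈ 0.800.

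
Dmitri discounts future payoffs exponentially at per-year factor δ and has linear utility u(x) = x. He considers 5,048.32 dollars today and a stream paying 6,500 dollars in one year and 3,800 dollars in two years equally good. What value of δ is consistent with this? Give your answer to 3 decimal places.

δ ≈ 0.580

The stream is worth 6500δ + 3800δ² today, so 6500δ + 3800δ² = 5048.32.
Rearranged: 3800δ² + 6500δ − 5048.32 = 0.
By the quadratic formula (taking the positive root), δ = (−6500 + √118984464.00) / 7600 ≈ 0.580.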